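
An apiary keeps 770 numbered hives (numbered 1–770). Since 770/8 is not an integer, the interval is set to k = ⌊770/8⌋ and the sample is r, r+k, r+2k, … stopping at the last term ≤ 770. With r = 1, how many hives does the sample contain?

k = ⌊770/8⌋ = 96
Achieved size = ⌊(770 − 1)/96⌋ + 1 = ⌊769/96⌋ + 1 = 8 + 1 = 9
(last selection: 1 + 8×96 = 769 ≤ 770; next would be 865 > 770)

9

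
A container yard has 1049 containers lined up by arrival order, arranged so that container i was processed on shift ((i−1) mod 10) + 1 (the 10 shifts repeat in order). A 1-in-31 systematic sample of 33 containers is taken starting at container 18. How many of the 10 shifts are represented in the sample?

10

Consecutive selections differ by k = 31, so their shift numbers differ by 31 mod 10 = 1.
gcd(31, 10) = 1, so the sample visits 10/1 = 10 distinct residues mod 10.
Start 18 is shift 8; the shifts hit are 1, 2, 3, 4, 5, 6, 7, 8, 9, 10.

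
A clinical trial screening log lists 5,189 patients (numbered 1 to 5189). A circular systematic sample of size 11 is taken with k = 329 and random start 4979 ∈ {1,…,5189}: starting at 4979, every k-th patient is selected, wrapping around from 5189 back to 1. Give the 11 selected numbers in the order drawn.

Selection 1: 4979
Selection 2: 4979 + 329 = 5308 → 5308 − 5189 = 119
Selection 3: 119 + 329 = 448
Selection 4: 448 + 329 = 777
Selection 5: 777 + 329 = 1106
Selection 6: 1106 + 329 = 1435
Selection 7: 1435 + 329 = 1764
Selection 8: 1764 + 329 = 2093
Selection 9: 2093 + 329 = 2422
Selection 10: 2422 + 329 = 2751
Selection 11: 2751 + 329 = 3080

4979, 119, 448, 777, 1106, 1435, 1764, 2093, 2422, 2751, 3080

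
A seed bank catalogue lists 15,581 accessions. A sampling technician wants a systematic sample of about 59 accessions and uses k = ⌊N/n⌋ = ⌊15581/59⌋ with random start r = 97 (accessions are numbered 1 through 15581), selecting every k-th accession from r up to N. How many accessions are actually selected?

k = ⌊15581/59⌋ = 264
Achieved size = ⌊(15581 − 97)/264⌋ + 1 = ⌊15484/264⌋ + 1 = 58 + 1 = 59
(last selection: 97 + 58×264 = 15409 ≤ 15581; next would be 15673 > 15581)

59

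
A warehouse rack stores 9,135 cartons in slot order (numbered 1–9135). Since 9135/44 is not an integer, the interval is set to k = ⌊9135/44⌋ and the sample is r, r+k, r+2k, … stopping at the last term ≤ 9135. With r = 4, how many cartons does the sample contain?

k = ⌊9135/44⌋ = 207
Achieved size = ⌊(9135 − 4)/207⌋ + 1 = ⌊9131/207⌋ + 1 = 44 + 1 = 45
(last selection: 4 + 44×207 = 9112 ≤ 9135; next would be 9319 > 9135)

45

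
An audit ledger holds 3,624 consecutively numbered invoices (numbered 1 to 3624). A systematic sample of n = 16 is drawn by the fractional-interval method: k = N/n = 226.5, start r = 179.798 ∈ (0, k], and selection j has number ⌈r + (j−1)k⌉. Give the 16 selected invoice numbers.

j=1: r + 0k = 179.798 → ⌈·⌉ = 180
j=2: r + 1k = 406.298 → ⌈·⌉ = 407
j=3: r + 2k = 632.798 → ⌈·⌉ = 633
j=4: r + 3k = 859.298 → ⌈·⌉ = 860
j=5: r + 4k = 1085.798 → ⌈·⌉ = 1086
j=6: r + 5k = 1312.298 → ⌈·⌉ = 1313
j=7: r + 6k = 1538.798 → ⌈·⌉ = 1539
j=8: r + 7k = 1765.298 → ⌈·⌉ = 1766
j=9: r + 8k = 1991.798 → ⌈·⌉ = 1992
j=10: r + 9k = 2218.298 → ⌈·⌉ = 2219
j=11: r + 10k = 2444.798 → ⌈·⌉ = 2445
j=12: r + 11k = 2671.298 → ⌈·⌉ = 2672
j=13: r + 12k = 2897.798 → ⌈·⌉ = 2898
j=14: r + 13k = 3124.298 → ⌈·⌉ = 3125
j=15: r + 14k = 3350.798 → ⌈·⌉ = 3351
j=16: r + 15k = 3577.298 → ⌈·⌉ = 3578

180, 407, 633, 860, 1086, 1313, 1539, 1766, 1992, 2219, 2445, 2672, 2898, 3125, 3351, 3578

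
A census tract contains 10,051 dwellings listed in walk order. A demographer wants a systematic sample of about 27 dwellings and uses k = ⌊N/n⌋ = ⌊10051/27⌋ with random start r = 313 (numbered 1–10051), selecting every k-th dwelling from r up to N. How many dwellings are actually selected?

k = ⌊10051/27⌋ = 372
Achieved size = ⌊(10051 − 313)/372⌋ + 1 = ⌊9738/372⌋ + 1 = 26 + 1 = 27
(last selection: 313 + 26×372 = 9985 ≤ 10051; next would be 10357 > 10051)

27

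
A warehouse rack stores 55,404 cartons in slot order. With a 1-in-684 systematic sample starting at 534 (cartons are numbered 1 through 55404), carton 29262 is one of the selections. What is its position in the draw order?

43

k = 684
position = (29262 − 534)/684 + 1 = 28728/684 + 1 = 42 + 1 = 43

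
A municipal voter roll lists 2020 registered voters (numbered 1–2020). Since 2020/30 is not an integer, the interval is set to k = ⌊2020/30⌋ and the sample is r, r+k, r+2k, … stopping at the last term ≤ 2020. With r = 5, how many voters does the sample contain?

k = ⌊2020/30⌋ = 67
Achieved size = ⌊(2020 − 5)/67⌋ + 1 = ⌊2015/67⌋ + 1 = 30 + 1 = 31
(last selection: 5 + 30×67 = 2015 ≤ 2020; next would be 2082 > 2020)

31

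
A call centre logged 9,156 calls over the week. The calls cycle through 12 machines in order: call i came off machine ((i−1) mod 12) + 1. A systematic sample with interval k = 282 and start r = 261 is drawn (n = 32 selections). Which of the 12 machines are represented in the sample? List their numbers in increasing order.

3, 9

Consecutive selections differ by k = 282, so their machine numbers differ by 282 mod 12 = 6.
gcd(282, 12) = 6, so the sample visits 12/6 = 2 distinct residues mod 12.
Start 261 is machine 9; the machines hit are 3, 9.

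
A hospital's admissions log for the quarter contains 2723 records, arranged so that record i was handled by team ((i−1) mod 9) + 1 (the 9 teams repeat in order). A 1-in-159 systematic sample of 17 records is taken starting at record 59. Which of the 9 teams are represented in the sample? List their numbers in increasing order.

Consecutive selections differ by k = 159, so their team numbers differ by 159 mod 9 = 6.
gcd(159, 9) = 3, so the sample visits 9/3 = 3 distinct residues mod 9.
Start 59 is team 5; the teams hit are 2, 5, 8.

2, 5, 8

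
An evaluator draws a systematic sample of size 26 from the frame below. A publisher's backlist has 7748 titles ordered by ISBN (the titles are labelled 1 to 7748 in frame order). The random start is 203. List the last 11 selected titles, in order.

k = N/n = 7748/26 = 298
16th selection = 203 + 15×298 = 4673
17th: 4673 + 298 = 4971
18th: 4971 + 298 = 5269
19th: 5269 + 298 = 5567
20th: 5567 + 298 = 5865
21st: 5865 + 298 = 6163
22nd: 6163 + 298 = 6461
23rd: 6461 + 298 = 6759
24th: 6759 + 298 = 7057
25th: 7057 + 298 = 7355
26th: 7355 + 298 = 7653

4673, 4971, 5269, 5567, 5865, 6163, 6461, 6759, 7057, 7355, 7653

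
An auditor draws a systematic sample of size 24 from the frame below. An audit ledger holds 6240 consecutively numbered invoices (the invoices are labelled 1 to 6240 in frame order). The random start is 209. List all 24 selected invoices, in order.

209, 469, 729, 989, 1249, 1509, 1769, 2029, 2289, 2549, 2809, 3069, 3329, 3589, 3849, 4109, 4369, 4629, 4889, 5149, 5409, 5669, 5929, 6189

k = N/n = 6240/24 = 260
invoice 1: 209
invoice 2: 209 + 260 = 469
invoice 3: 469 + 260 = 729
invoice 4: 729 + 260 = 989
invoice 5: 989 + 260 = 1249
invoice 6: 1249 + 260 = 1509
invoice 7: 1509 + 260 = 1769
invoice 8: 1769 + 260 = 2029
invoice 9: 2029 + 260 = 2289
invoice 10: 2289 + 260 = 2549
invoice 11: 2549 + 260 = 2809
invoice 12: 2809 + 260 = 3069
invoice 13: 3069 + 260 = 3329
invoice 14: 3329 + 260 = 3589
invoice 15: 3589 + 260 = 3849
invoice 16: 3849 + 260 = 4109
invoice 17: 4109 + 260 = 4369
invoice 18: 4369 + 260 = 4629
invoice 19: 4629 + 260 = 4889
invoice 20: 4889 + 260 = 5149
invoice 21: 5149 + 260 = 5409
invoice 22: 5409 + 260 = 5669
invoice 23: 5669 + 260 = 5929
invoice 24: 5929 + 260 = 6189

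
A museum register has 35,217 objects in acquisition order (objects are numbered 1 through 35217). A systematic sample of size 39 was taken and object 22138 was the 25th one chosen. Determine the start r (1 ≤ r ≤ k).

k = 35217/39 = 903
r = 22138 − (25−1)×903 = 22138 − 21672 = 466

466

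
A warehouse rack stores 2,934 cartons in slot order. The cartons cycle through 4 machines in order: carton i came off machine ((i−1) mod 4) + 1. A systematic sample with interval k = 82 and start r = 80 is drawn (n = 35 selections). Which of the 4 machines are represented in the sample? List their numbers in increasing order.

Consecutive selections differ by k = 82, so their machine numbers differ by 82 mod 4 = 2.
gcd(82, 4) = 2, so the sample visits 4/2 = 2 distinct residues mod 4.
Start 80 is machine 4; the machines hit are 2, 4.

2, 4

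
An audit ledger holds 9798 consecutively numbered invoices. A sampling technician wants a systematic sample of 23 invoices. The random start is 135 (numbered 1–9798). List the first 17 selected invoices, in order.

k = N/n = 9798/23 = 426
invoice 1: 135
invoice 2: 135 + 426 = 561
invoice 3: 561 + 426 = 987
invoice 4: 987 + 426 = 1413
invoice 5: 1413 + 426 = 1839
invoice 6: 1839 + 426 = 2265
invoice 7: 2265 + 426 = 2691
invoice 8: 2691 + 426 = 3117
invoice 9: 3117 + 426 = 3543
invoice 10: 3543 + 426 = 3969
invoice 11: 3969 + 426 = 4395
invoice 12: 4395 + 426 = 4821
invoice 13: 4821 + 426 = 5247
invoice 14: 5247 + 426 = 5673
invoice 15: 5673 + 426 = 6099
invoice 16: 6099 + 426 = 6525
invoice 17: 6525 + 426 = 6951

135, 561, 987, 1413, 1839, 2265, 2691, 3117, 3543, 3969, 4395, 4821, 5247, 5673, 6099, 6525, 6951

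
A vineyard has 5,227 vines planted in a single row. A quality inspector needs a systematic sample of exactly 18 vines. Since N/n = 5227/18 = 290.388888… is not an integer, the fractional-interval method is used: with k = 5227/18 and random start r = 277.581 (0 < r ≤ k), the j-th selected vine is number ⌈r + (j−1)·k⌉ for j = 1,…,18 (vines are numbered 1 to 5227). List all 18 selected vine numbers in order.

j=1: r + 0k = 277.581 → ⌈·⌉ = 278
j=2: r + 1k = 567.969888… → ⌈·⌉ = 568
j=3: r + 2k = 858.358777… → ⌈·⌉ = 859
j=4: r + 3k = 1148.747666… → ⌈·⌉ = 1149
j=5: r + 4k = 1439.136555… → ⌈·⌉ = 1440
j=6: r + 5k = 1729.525444… → ⌈·⌉ = 1730
j=7: r + 6k = 2019.914333… → ⌈·⌉ = 2020
j=8: r + 7k = 2310.303222… → ⌈·⌉ = 2311
j=9: r + 8k = 2600.692111… → ⌈·⌉ = 2601
j=10: r + 9k = 2891.081 → ⌈·⌉ = 2892
j=11: r + 10k = 3181.469888… → ⌈·⌉ = 3182
j=12: r + 11k = 3471.858777… → ⌈·⌉ = 3472
j=13: r + 12k = 3762.247666… → ⌈·⌉ = 3763
j=14: r + 13k = 4052.636555… → ⌈·⌉ = 4053
j=15: r + 14k = 4343.025444… → ⌈·⌉ = 4344
j=16: r + 15k = 4633.414333… → ⌈·⌉ = 4634
j=17: r + 16k = 4923.803222… → ⌈·⌉ = 4924
j=18: r + 17k = 5214.192111… → ⌈·⌉ = 5215

278, 568, 859, 1149, 1440, 1730, 2020, 2311, 2601, 2892, 3182, 3472, 3763, 4053, 4344, 4634, 4924, 5215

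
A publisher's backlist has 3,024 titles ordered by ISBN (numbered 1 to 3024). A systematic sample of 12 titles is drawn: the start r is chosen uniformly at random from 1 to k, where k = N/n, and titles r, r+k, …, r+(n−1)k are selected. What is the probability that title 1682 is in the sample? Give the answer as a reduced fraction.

1/252

k = 3024/12 = 252.
Title 1682 is selected iff r ≡ 1682 (mod 252); exactly one such r in {1,…,252}.
Inclusion probability = 1/252.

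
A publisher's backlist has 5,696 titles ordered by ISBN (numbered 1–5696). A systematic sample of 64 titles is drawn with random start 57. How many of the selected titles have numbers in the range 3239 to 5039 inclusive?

k = 5696/64 = 89
First selection ≥ 3239: 57 + ⌈(3239−57)/89⌉·89 = 57 + 36×89 = 3261
Last selection ≤ 5039: 57 + ⌊(5039−57)/89⌋·89 = 57 + 55×89 = 4952
Count = 55 − 36 + 1 = 20

20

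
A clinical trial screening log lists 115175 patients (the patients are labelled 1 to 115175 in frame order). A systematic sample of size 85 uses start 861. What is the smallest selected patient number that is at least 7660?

8991

k = 115175/85 = 1355
Steps past start: ⌈(7660 − 861)/1355⌉ = ⌈6799/1355⌉ = 6
Selected patient: 861 + 6×1355 = 8991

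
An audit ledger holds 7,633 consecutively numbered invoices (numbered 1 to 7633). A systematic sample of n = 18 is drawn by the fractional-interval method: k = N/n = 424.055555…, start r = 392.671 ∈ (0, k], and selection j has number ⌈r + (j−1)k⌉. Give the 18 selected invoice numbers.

393, 817, 1241, 1665, 2089, 2513, 2938, 3362, 3786, 4210, 4634, 5058, 5482, 5906, 6330, 6754, 7178, 7602

j=1: r + 0k = 392.671 → ⌈·⌉ = 393
j=2: r + 1k = 816.726555… → ⌈·⌉ = 817
j=3: r + 2k = 1240.782111… → ⌈·⌉ = 1241
j=4: r + 3k = 1664.837666… → ⌈·⌉ = 1665
j=5: r + 4k = 2088.893222… → ⌈·⌉ = 2089
j=6: r + 5k = 2512.948777… → ⌈·⌉ = 2513
j=7: r + 6k = 2937.004333… → ⌈·⌉ = 2938
j=8: r + 7k = 3361.059888… → ⌈·⌉ = 3362
j=9: r + 8k = 3785.115444… → ⌈·⌉ = 3786
j=10: r + 9k = 4209.171 → ⌈·⌉ = 4210
j=11: r + 10k = 4633.226555… → ⌈·⌉ = 4634
j=12: r + 11k = 5057.282111… → ⌈·⌉ = 5058
j=13: r + 12k = 5481.337666… → ⌈·⌉ = 5482
j=14: r + 13k = 5905.393222… → ⌈·⌉ = 5906
j=15: r + 14k = 6329.448777… → ⌈·⌉ = 6330
j=16: r + 15k = 6753.504333… → ⌈·⌉ = 6754
j=17: r + 16k = 7177.559888… → ⌈·⌉ = 7178
j=18: r + 17k = 7601.615444… → ⌈·⌉ = 7602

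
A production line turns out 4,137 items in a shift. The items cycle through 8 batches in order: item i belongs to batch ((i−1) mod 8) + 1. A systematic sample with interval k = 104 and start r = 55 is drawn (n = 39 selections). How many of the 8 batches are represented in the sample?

Consecutive selections differ by k = 104, so their batch numbers differ by 104 mod 8 = 0.
gcd(104, 8) = 8, so the sample visits 8/8 = 1 distinct residues mod 8.
Start 55 is batch 7; the batches hit are 7.

1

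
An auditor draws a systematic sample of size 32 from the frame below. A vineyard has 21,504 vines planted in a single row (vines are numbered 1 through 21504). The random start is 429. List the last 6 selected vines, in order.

17901, 18573, 19245, 19917, 20589, 21261

k = N/n = 21504/32 = 672
27th selection = 429 + 26×672 = 17901
28th: 17901 + 672 = 18573
29th: 18573 + 672 = 19245
30th: 19245 + 672 = 19917
31st: 19917 + 672 = 20589
32nd: 20589 + 672 = 21261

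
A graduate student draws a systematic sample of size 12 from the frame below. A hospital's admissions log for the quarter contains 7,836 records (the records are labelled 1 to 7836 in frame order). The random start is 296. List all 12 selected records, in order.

k = N/n = 7836/12 = 653
record 1: 296
record 2: 296 + 653 = 949
record 3: 949 + 653 = 1602
record 4: 1602 + 653 = 2255
record 5: 2255 + 653 = 2908
record 6: 2908 + 653 = 3561
record 7: 3561 + 653 = 4214
record 8: 4214 + 653 = 4867
record 9: 4867 + 653 = 5520
record 10: 5520 + 653 = 6173
record 11: 6173 + 653 = 6826
record 12: 6826 + 653 = 7479

296, 949, 1602, 2255, 2908, 3561, 4214, 4867, 5520, 6173, 6826, 7479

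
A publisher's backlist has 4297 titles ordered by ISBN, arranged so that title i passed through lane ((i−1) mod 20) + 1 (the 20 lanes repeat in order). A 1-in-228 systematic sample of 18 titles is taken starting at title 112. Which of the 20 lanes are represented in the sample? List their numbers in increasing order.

Consecutive selections differ by k = 228, so their lane numbers differ by 228 mod 20 = 8.
gcd(228, 20) = 4, so the sample visits 20/4 = 5 distinct residues mod 20.
Start 112 is lane 12; the lanes hit are 4, 8, 12, 16, 20.

4, 8, 12, 16, 20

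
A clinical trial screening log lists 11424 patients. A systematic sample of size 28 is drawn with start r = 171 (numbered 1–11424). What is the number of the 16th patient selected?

6291

k = 11424/28 = 408
16th selection = r + (16−1)·k = 171 + 15×408 = 171 + 6120 = 6291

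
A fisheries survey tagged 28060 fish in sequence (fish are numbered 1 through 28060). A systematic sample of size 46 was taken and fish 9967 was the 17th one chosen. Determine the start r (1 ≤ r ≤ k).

207

k = 28060/46 = 610
r = 9967 − (17−1)×610 = 9967 − 9760 = 207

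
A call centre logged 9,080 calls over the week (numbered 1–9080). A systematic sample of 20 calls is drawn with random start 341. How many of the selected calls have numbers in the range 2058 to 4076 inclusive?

5

k = 9080/20 = 454
First selection ≥ 2058: 341 + ⌈(2058−341)/454⌉·454 = 341 + 4×454 = 2157
Last selection ≤ 4076: 341 + ⌊(4076−341)/454⌋·454 = 341 + 8×454 = 3973
Count = 8 − 4 + 1 = 5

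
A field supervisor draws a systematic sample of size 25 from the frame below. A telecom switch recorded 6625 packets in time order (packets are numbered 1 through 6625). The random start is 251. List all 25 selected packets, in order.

251, 516, 781, 1046, 1311, 1576, 1841, 2106, 2371, 2636, 2901, 3166, 3431, 3696, 3961, 4226, 4491, 4756, 5021, 5286, 5551, 5816, 6081, 6346, 6611

k = N/n = 6625/25 = 265
packet 1: 251
packet 2: 251 + 265 = 516
packet 3: 516 + 265 = 781
packet 4: 781 + 265 = 1046
packet 5: 1046 + 265 = 1311
packet 6: 1311 + 265 = 1576
packet 7: 1576 + 265 = 1841
packet 8: 1841 + 265 = 2106
packet 9: 2106 + 265 = 2371
packet 10: 2371 + 265 = 2636
packet 11: 2636 + 265 = 2901
packet 12: 2901 + 265 = 3166
packet 13: 3166 + 265 = 3431
packet 14: 3431 + 265 = 3696
packet 15: 3696 + 265 = 3961
packet 16: 3961 + 265 = 4226
packet 17: 4226 + 265 = 4491
packet 18: 4491 + 265 = 4756
packet 19: 4756 + 265 = 5021
packet 20: 5021 + 265 = 5286
packet 21: 5286 + 265 = 5551
packet 22: 5551 + 265 = 5816
packet 23: 5816 + 265 = 6081
packet 24: 6081 + 265 = 6346
packet 25: 6346 + 265 = 6611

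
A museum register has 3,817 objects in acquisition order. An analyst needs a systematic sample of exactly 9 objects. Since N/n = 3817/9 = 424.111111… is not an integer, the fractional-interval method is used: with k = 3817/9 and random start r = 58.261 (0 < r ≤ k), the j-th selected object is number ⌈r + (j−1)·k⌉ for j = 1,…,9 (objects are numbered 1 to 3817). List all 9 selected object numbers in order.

j=1: r + 0k = 58.261 → ⌈·⌉ = 59
j=2: r + 1k = 482.372111… → ⌈·⌉ = 483
j=3: r + 2k = 906.483222… → ⌈·⌉ = 907
j=4: r + 3k = 1330.594333… → ⌈·⌉ = 1331
j=5: r + 4k = 1754.705444… → ⌈·⌉ = 1755
j=6: r + 5k = 2178.816555… → ⌈·⌉ = 2179
j=7: r + 6k = 2602.927666… → ⌈·⌉ = 2603
j=8: r + 7k = 3027.038777… → ⌈·⌉ = 3028
j=9: r + 8k = 3451.149888… → ⌈·⌉ = 3452

59, 483, 907, 1331, 1755, 2179, 2603, 3028, 3452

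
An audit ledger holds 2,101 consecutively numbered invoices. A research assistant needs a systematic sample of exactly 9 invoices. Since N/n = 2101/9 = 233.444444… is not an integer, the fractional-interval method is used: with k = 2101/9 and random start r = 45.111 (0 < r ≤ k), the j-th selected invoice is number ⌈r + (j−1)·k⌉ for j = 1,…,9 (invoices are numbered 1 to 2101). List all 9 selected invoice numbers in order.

j=1: r + 0k = 45.111 → ⌈·⌉ = 46
j=2: r + 1k = 278.555444… → ⌈·⌉ = 279
j=3: r + 2k = 511.999888… → ⌈·⌉ = 512
j=4: r + 3k = 745.444333… → ⌈·⌉ = 746
j=5: r + 4k = 978.888777… → ⌈·⌉ = 979
j=6: r + 5k = 1212.333222… → ⌈·⌉ = 1213
j=7: r + 6k = 1445.777666… → ⌈·⌉ = 1446
j=8: r + 7k = 1679.222111… → ⌈·⌉ = 1680
j=9: r + 8k = 1912.666555… → ⌈·⌉ = 1913

46, 279, 512, 746, 979, 1213, 1446, 1680, 1913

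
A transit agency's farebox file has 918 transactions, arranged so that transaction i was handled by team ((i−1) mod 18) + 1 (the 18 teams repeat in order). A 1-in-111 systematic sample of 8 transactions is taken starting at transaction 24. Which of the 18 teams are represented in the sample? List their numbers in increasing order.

Consecutive selections differ by k = 111, so their team numbers differ by 111 mod 18 = 3.
gcd(111, 18) = 3, so the sample visits 18/3 = 6 distinct residues mod 18.
Start 24 is team 6; the teams hit are 3, 6, 9, 12, 15, 18.

3, 6, 9, 12, 15, 18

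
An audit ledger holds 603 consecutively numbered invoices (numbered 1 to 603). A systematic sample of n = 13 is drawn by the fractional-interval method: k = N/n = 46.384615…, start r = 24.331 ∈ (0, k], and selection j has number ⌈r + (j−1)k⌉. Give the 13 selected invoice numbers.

25, 71, 118, 164, 210, 257, 303, 350, 396, 442, 489, 535, 581

j=1: r + 0k = 24.331 → ⌈·⌉ = 25
j=2: r + 1k = 70.715615… → ⌈·⌉ = 71
j=3: r + 2k = 117.100230… → ⌈·⌉ = 118
j=4: r + 3k = 163.484846… → ⌈·⌉ = 164
j=5: r + 4k = 209.869461… → ⌈·⌉ = 210
j=6: r + 5k = 256.254076… → ⌈·⌉ = 257
j=7: r + 6k = 302.638692… → ⌈·⌉ = 303
j=8: r + 7k = 349.023307… → ⌈·⌉ = 350
j=9: r + 8k = 395.407923… → ⌈·⌉ = 396
j=10: r + 9k = 441.792538… → ⌈·⌉ = 442
j=11: r + 10k = 488.177153… → ⌈·⌉ = 489
j=12: r + 11k = 534.561769… → ⌈·⌉ = 535
j=13: r + 12k = 580.946384… → ⌈·⌉ = 581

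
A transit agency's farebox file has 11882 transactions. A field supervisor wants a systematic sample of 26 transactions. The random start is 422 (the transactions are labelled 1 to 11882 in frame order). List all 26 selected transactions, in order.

k = N/n = 11882/26 = 457
transaction 1: 422
transaction 2: 422 + 457 = 879
transaction 3: 879 + 457 = 1336
transaction 4: 1336 + 457 = 1793
transaction 5: 1793 + 457 = 2250
transaction 6: 2250 + 457 = 2707
transaction 7: 2707 + 457 = 3164
transaction 8: 3164 + 457 = 3621
transaction 9: 3621 + 457 = 4078
transaction 10: 4078 + 457 = 4535
transaction 11: 4535 + 457 = 4992
transaction 12: 4992 + 457 = 5449
transaction 13: 5449 + 457 = 5906
transaction 14: 5906 + 457 = 6363
transaction 15: 6363 + 457 = 6820
transaction 16: 6820 + 457 = 7277
transaction 17: 7277 + 457 = 7734
transaction 18: 7734 + 457 = 8191
transaction 19: 8191 + 457 = 8648
transaction 20: 8648 + 457 = 9105
transaction 21: 9105 + 457 = 9562
transaction 22: 9562 + 457 = 10019
transaction 23: 10019 + 457 = 10476
transaction 24: 10476 + 457 = 10933
transaction 25: 10933 + 457 = 11390
transaction 26: 11390 + 457 = 11847

422, 879, 1336, 1793, 2250, 2707, 3164, 3621, 4078, 4535, 4992, 5449, 5906, 6363, 6820, 7277, 7734, 8191, 8648, 9105, 9562, 10019, 10476, 10933, 11390, 11847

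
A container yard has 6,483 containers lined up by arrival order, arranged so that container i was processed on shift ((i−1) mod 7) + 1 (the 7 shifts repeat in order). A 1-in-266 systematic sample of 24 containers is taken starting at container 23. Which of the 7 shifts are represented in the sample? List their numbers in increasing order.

2

Consecutive selections differ by k = 266, so their shift numbers differ by 266 mod 7 = 0.
gcd(266, 7) = 7, so the sample visits 7/7 = 1 distinct residues mod 7.
Start 23 is shift 2; the shifts hit are 2.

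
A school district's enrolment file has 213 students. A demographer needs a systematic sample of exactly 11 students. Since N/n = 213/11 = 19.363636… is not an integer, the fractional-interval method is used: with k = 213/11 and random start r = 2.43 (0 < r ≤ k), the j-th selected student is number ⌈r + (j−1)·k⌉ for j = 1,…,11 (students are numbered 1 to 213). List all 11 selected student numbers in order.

j=1: r + 0k = 2.43 → ⌈·⌉ = 3
j=2: r + 1k = 21.793636… → ⌈·⌉ = 22
j=3: r + 2k = 41.157272… → ⌈·⌉ = 42
j=4: r + 3k = 60.520909… → ⌈·⌉ = 61
j=5: r + 4k = 79.884545… → ⌈·⌉ = 80
j=6: r + 5k = 99.248181… → ⌈·⌉ = 100
j=7: r + 6k = 118.611818… → ⌈·⌉ = 119
j=8: r + 7k = 137.975454… → ⌈·⌉ = 138
j=9: r + 8k = 157.339090… → ⌈·⌉ = 158
j=10: r + 9k = 176.702727… → ⌈·⌉ = 177
j=11: r + 10k = 196.066363… → ⌈·⌉ = 197

3, 22, 42, 61, 80, 100, 119, 138, 158, 177, 197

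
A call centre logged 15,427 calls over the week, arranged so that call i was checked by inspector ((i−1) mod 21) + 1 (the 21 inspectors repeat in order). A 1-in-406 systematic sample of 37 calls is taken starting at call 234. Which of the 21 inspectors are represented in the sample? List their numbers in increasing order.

Consecutive selections differ by k = 406, so their inspector numbers differ by 406 mod 21 = 7.
gcd(406, 21) = 7, so the sample visits 21/7 = 3 distinct residues mod 21.
Start 234 is inspector 3; the inspectors hit are 3, 10, 17.

3, 10, 17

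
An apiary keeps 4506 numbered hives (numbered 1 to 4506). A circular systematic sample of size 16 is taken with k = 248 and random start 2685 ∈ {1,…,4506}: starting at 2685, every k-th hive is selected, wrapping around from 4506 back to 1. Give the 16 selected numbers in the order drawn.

Selection 1: 2685
Selection 2: 2685 + 248 = 2933
Selection 3: 2933 + 248 = 3181
Selection 4: 3181 + 248 = 3429
Selection 5: 3429 + 248 = 3677
Selection 6: 3677 + 248 = 3925
Selection 7: 3925 + 248 = 4173
Selection 8: 4173 + 248 = 4421
Selection 9: 4421 + 248 = 4669 → 4669 − 4506 = 163
Selection 10: 163 + 248 = 411
Selection 11: 411 + 248 = 659
Selection 12: 659 + 248 = 907
Selection 13: 907 + 248 = 1155
Selection 14: 1155 + 248 = 1403
Selection 15: 1403 + 248 = 1651
Selection 16: 1651 + 248 = 1899

2685, 2933, 3181, 3429, 3677, 3925, 4173, 4421, 163, 411, 659, 907, 1155, 1403, 1651, 1899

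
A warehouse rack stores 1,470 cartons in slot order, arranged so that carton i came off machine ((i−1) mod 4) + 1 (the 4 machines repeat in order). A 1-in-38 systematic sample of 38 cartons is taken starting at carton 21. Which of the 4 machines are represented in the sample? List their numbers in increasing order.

1, 3

Consecutive selections differ by k = 38, so their machine numbers differ by 38 mod 4 = 2.
gcd(38, 4) = 2, so the sample visits 4/2 = 2 distinct residues mod 4.
Start 21 is machine 1; the machines hit are 1, 3.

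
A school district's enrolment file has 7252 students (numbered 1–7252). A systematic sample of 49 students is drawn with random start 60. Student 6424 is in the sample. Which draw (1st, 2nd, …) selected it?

44

k = 7252/49 = 148
position = (6424 − 60)/148 + 1 = 6364/148 + 1 = 43 + 1 = 44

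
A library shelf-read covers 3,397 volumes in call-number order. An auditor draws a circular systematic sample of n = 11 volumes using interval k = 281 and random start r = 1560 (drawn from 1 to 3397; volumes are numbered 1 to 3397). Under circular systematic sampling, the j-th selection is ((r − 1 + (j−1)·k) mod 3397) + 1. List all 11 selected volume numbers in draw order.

1560, 1841, 2122, 2403, 2684, 2965, 3246, 130, 411, 692, 973

Selection 1: 1560
Selection 2: 1560 + 281 = 1841
Selection 3: 1841 + 281 = 2122
Selection 4: 2122 + 281 = 2403
Selection 5: 2403 + 281 = 2684
Selection 6: 2684 + 281 = 2965
Selection 7: 2965 + 281 = 3246
Selection 8: 3246 + 281 = 3527 → 3527 − 3397 = 130
Selection 9: 130 + 281 = 411
Selection 10: 411 + 281 = 692
Selection 11: 692 + 281 = 973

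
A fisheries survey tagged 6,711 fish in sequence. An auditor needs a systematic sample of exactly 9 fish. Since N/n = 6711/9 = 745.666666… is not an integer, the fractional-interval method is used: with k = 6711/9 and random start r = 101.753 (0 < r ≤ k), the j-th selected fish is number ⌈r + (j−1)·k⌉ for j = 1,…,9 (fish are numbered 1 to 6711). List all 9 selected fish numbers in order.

j=1: r + 0k = 101.753 → ⌈·⌉ = 102
j=2: r + 1k = 847.419666… → ⌈·⌉ = 848
j=3: r + 2k = 1593.086333… → ⌈·⌉ = 1594
j=4: r + 3k = 2338.753 → ⌈·⌉ = 2339
j=5: r + 4k = 3084.419666… → ⌈·⌉ = 3085
j=6: r + 5k = 3830.086333… → ⌈·⌉ = 3831
j=7: r + 6k = 4575.753 → ⌈·⌉ = 4576
j=8: r + 7k = 5321.419666… → ⌈·⌉ = 5322
j=9: r + 8k = 6067.086333… → ⌈·⌉ = 6068

102, 848, 1594, 2339, 3085, 3831, 4576, 5322, 6068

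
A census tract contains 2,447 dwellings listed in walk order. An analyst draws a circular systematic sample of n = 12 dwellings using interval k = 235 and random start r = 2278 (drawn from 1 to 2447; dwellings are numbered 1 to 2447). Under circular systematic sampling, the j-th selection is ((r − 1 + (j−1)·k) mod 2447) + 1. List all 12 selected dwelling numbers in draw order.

Selection 1: 2278
Selection 2: 2278 + 235 = 2513 → 2513 − 2447 = 66
Selection 3: 66 + 235 = 301
Selection 4: 301 + 235 = 536
Selection 5: 536 + 235 = 771
Selection 6: 771 + 235 = 1006
Selection 7: 1006 + 235 = 1241
Selection 8: 1241 + 235 = 1476
Selection 9: 1476 + 235 = 1711
Selection 10: 1711 + 235 = 1946
Selection 11: 1946 + 235 = 2181
Selection 12: 2181 + 235 = 2416

2278, 66, 301, 536, 771, 1006, 1241, 1476, 1711, 1946, 2181, 2416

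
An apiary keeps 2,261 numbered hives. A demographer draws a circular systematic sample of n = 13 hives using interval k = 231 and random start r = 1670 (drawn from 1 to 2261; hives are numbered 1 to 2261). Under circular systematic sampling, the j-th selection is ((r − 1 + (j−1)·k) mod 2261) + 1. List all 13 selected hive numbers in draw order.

1670, 1901, 2132, 102, 333, 564, 795, 1026, 1257, 1488, 1719, 1950, 2181

Selection 1: 1670
Selection 2: 1670 + 231 = 1901
Selection 3: 1901 + 231 = 2132
Selection 4: 2132 + 231 = 2363 → 2363 − 2261 = 102
Selection 5: 102 + 231 = 333
Selection 6: 333 + 231 = 564
Selection 7: 564 + 231 = 795
Selection 8: 795 + 231 = 1026
Selection 9: 1026 + 231 = 1257
Selection 10: 1257 + 231 = 1488
Selection 11: 1488 + 231 = 1719
Selection 12: 1719 + 231 = 1950
Selection 13: 1950 + 231 = 2181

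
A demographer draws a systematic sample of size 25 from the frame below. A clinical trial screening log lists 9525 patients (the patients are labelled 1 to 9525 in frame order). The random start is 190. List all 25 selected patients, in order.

190, 571, 952, 1333, 1714, 2095, 2476, 2857, 3238, 3619, 4000, 4381, 4762, 5143, 5524, 5905, 6286, 6667, 7048, 7429, 7810, 8191, 8572, 8953, 9334

k = N/n = 9525/25 = 381
patient 1: 190
patient 2: 190 + 381 = 571
patient 3: 571 + 381 = 952
patient 4: 952 + 381 = 1333
patient 5: 1333 + 381 = 1714
patient 6: 1714 + 381 = 2095
patient 7: 2095 + 381 = 2476
patient 8: 2476 + 381 = 2857
patient 9: 2857 + 381 = 3238
patient 10: 3238 + 381 = 3619
patient 11: 3619 + 381 = 4000
patient 12: 4000 + 381 = 4381
patient 13: 4381 + 381 = 4762
patient 14: 4762 + 381 = 5143
patient 15: 5143 + 381 = 5524
patient 16: 5524 + 381 = 5905
patient 17: 5905 + 381 = 6286
patient 18: 6286 + 381 = 6667
patient 19: 6667 + 381 = 7048
patient 20: 7048 + 381 = 7429
patient 21: 7429 + 381 = 7810
patient 22: 7810 + 381 = 8191
patient 23: 8191 + 381 = 8572
patient 24: 8572 + 381 = 8953
patient 25: 8953 + 381 = 9334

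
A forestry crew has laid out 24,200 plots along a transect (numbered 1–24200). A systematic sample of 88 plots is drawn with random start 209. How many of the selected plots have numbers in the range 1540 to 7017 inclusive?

k = 24200/88 = 275
First selection ≥ 1540: 209 + ⌈(1540−209)/275⌉·275 = 209 + 5×275 = 1584
Last selection ≤ 7017: 209 + ⌊(7017−209)/275⌋·275 = 209 + 24×275 = 6809
Count = 24 − 5 + 1 = 20

20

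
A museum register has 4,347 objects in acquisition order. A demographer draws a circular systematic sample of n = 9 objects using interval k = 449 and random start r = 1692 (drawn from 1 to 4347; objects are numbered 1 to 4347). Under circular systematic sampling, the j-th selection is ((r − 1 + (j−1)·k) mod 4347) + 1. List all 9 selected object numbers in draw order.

Selection 1: 1692
Selection 2: 1692 + 449 = 2141
Selection 3: 2141 + 449 = 2590
Selection 4: 2590 + 449 = 3039
Selection 5: 3039 + 449 = 3488
Selection 6: 3488 + 449 = 3937
Selection 7: 3937 + 449 = 4386 → 4386 − 4347 = 39
Selection 8: 39 + 449 = 488
Selection 9: 488 + 449 = 937

1692, 2141, 2590, 3039, 3488, 3937, 39, 488, 937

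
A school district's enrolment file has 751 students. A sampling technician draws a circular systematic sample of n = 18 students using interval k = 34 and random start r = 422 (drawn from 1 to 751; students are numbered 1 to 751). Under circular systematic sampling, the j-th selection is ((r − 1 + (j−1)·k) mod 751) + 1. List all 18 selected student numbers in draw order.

Selection 1: 422
Selection 2: 422 + 34 = 456
Selection 3: 456 + 34 = 490
Selection 4: 490 + 34 = 524
Selection 5: 524 + 34 = 558
Selection 6: 558 + 34 = 592
Selection 7: 592 + 34 = 626
Selection 8: 626 + 34 = 660
Selection 9: 660 + 34 = 694
Selection 10: 694 + 34 = 728
Selection 11: 728 + 34 = 762 → 762 − 751 = 11
Selection 12: 11 + 34 = 45
Selection 13: 45 + 34 = 79
Selection 14: 79 + 34 = 113
Selection 15: 113 + 34 = 147
Selection 16: 147 + 34 = 181
Selection 17: 181 + 34 = 215
Selection 18: 215 + 34 = 249

422, 456, 490, 524, 558, 592, 626, 660, 694, 728, 11, 45, 79, 113, 147, 181, 215, 249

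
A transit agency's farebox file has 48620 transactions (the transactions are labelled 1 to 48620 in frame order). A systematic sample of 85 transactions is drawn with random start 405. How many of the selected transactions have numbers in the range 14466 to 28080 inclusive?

24

k = 48620/85 = 572
First selection ≥ 14466: 405 + ⌈(14466−405)/572⌉·572 = 405 + 25×572 = 14705
Last selection ≤ 28080: 405 + ⌊(28080−405)/572⌋·572 = 405 + 48×572 = 27861
Count = 48 − 25 + 1 = 24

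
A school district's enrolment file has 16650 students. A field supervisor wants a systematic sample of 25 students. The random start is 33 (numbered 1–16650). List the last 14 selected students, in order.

k = N/n = 16650/25 = 666
12th selection = 33 + 11×666 = 7359
13th: 7359 + 666 = 8025
14th: 8025 + 666 = 8691
15th: 8691 + 666 = 9357
16th: 9357 + 666 = 10023
17th: 10023 + 666 = 10689
18th: 10689 + 666 = 11355
19th: 11355 + 666 = 12021
20th: 12021 + 666 = 12687
21st: 12687 + 666 = 13353
22nd: 13353 + 666 = 14019
23rd: 14019 + 666 = 14685
24th: 14685 + 666 = 15351
25th: 15351 + 666 = 16017

7359, 8025, 8691, 9357, 10023, 10689, 11355, 12021, 12687, 13353, 14019, 14685, 15351, 16017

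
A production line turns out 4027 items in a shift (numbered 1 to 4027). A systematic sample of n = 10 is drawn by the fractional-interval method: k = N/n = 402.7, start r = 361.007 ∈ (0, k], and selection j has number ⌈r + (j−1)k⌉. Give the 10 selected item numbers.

j=1: r + 0k = 361.007 → ⌈·⌉ = 362
j=2: r + 1k = 763.707 → ⌈·⌉ = 764
j=3: r + 2k = 1166.407 → ⌈·⌉ = 1167
j=4: r + 3k = 1569.107 → ⌈·⌉ = 1570
j=5: r + 4k = 1971.807 → ⌈·⌉ = 1972
j=6: r + 5k = 2374.507 → ⌈·⌉ = 2375
j=7: r + 6k = 2777.207 → ⌈·⌉ = 2778
j=8: r + 7k = 3179.907 → ⌈·⌉ = 3180
j=9: r + 8k = 3582.607 → ⌈·⌉ = 3583
j=10: r + 9k = 3985.307 → ⌈·⌉ = 3986

362, 764, 1167, 1570, 1972, 2375, 2778, 3180, 3583, 3986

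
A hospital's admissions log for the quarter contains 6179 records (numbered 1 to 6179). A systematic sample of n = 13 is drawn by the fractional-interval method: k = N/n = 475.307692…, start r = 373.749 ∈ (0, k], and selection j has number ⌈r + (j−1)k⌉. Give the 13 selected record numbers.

374, 850, 1325, 1800, 2275, 2751, 3226, 3701, 4177, 4652, 5127, 5603, 6078

j=1: r + 0k = 373.749 → ⌈·⌉ = 374
j=2: r + 1k = 849.056692… → ⌈·⌉ = 850
j=3: r + 2k = 1324.364384… → ⌈·⌉ = 1325
j=4: r + 3k = 1799.672076… → ⌈·⌉ = 1800
j=5: r + 4k = 2274.979769… → ⌈·⌉ = 2275
j=6: r + 5k = 2750.287461… → ⌈·⌉ = 2751
j=7: r + 6k = 3225.595153… → ⌈·⌉ = 3226
j=8: r + 7k = 3700.902846… → ⌈·⌉ = 3701
j=9: r + 8k = 4176.210538… → ⌈·⌉ = 4177
j=10: r + 9k = 4651.518230… → ⌈·⌉ = 4652
j=11: r + 10k = 5126.825923… → ⌈·⌉ = 5127
j=12: r + 11k = 5602.133615… → ⌈·⌉ = 5603
j=13: r + 12k = 6077.441307… → ⌈·⌉ = 6078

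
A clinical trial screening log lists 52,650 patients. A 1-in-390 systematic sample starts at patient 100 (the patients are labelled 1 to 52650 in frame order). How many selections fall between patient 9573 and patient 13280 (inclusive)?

k = 390
First selection ≥ 9573: 100 + ⌈(9573−100)/390⌉·390 = 100 + 25×390 = 9850
Last selection ≤ 13280: 100 + ⌊(13280−100)/390⌋·390 = 100 + 33×390 = 12970
Count = 33 − 25 + 1 = 9

9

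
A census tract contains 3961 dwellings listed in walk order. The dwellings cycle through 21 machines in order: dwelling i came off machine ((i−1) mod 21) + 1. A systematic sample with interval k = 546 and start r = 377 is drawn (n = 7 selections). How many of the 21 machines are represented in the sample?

Consecutive selections differ by k = 546, so their machine numbers differ by 546 mod 21 = 0.
gcd(546, 21) = 21, so the sample visits 21/21 = 1 distinct residues mod 21.
Start 377 is machine 20; the machines hit are 20.

1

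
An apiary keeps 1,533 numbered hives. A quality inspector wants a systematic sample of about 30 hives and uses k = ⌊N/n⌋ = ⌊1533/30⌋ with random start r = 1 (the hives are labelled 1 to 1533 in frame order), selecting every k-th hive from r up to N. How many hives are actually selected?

31

k = ⌊1533/30⌋ = 51
Achieved size = ⌊(1533 − 1)/51⌋ + 1 = ⌊1532/51⌋ + 1 = 30 + 1 = 31
(last selection: 1 + 30×51 = 1531 ≤ 1533; next would be 1582 > 1533)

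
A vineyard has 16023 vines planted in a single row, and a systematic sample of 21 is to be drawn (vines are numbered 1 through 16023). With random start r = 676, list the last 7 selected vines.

11358, 12121, 12884, 13647, 14410, 15173, 15936

k = N/n = 16023/21 = 763
15th selection = 676 + 14×763 = 11358
16th: 11358 + 763 = 12121
17th: 12121 + 763 = 12884
18th: 12884 + 763 = 13647
19th: 13647 + 763 = 14410
20th: 14410 + 763 = 15173
21st: 15173 + 763 = 15936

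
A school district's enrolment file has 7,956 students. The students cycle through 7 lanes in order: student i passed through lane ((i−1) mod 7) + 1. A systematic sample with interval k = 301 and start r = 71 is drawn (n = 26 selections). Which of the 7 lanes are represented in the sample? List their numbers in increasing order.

Consecutive selections differ by k = 301, so their lane numbers differ by 301 mod 7 = 0.
gcd(301, 7) = 7, so the sample visits 7/7 = 1 distinct residues mod 7.
Start 71 is lane 1; the lanes hit are 1.

1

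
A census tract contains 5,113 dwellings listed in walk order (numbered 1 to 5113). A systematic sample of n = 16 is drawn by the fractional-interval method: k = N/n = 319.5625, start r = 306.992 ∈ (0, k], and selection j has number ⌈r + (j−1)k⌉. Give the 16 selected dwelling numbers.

j=1: r + 0k = 306.992 → ⌈·⌉ = 307
j=2: r + 1k = 626.5545 → ⌈·⌉ = 627
j=3: r + 2k = 946.117 → ⌈·⌉ = 947
j=4: r + 3k = 1265.6795 → ⌈·⌉ = 1266
j=5: r + 4k = 1585.242 → ⌈·⌉ = 1586
j=6: r + 5k = 1904.8045 → ⌈·⌉ = 1905
j=7: r + 6k = 2224.367 → ⌈·⌉ = 2225
j=8: r + 7k = 2543.9295 → ⌈·⌉ = 2544
j=9: r + 8k = 2863.492 → ⌈·⌉ = 2864
j=10: r + 9k = 3183.0545 → ⌈·⌉ = 3184
j=11: r + 10k = 3502.617 → ⌈·⌉ = 3503
j=12: r + 11k = 3822.1795 → ⌈·⌉ = 3823
j=13: r + 12k = 4141.742 → ⌈·⌉ = 4142
j=14: r + 13k = 4461.3045 → ⌈·⌉ = 4462
j=15: r + 14k = 4780.867 → ⌈·⌉ = 4781
j=16: r + 15k = 5100.4295 → ⌈·⌉ = 5101

307, 627, 947, 1266, 1586, 1905, 2225, 2544, 2864, 3184, 3503, 3823, 4142, 4462, 4781, 5101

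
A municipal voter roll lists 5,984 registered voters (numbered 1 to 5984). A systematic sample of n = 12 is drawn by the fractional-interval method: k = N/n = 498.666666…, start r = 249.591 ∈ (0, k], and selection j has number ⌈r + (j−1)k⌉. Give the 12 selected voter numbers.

250, 749, 1247, 1746, 2245, 2743, 3242, 3741, 4239, 4738, 5237, 5735

j=1: r + 0k = 249.591 → ⌈·⌉ = 250
j=2: r + 1k = 748.257666… → ⌈·⌉ = 749
j=3: r + 2k = 1246.924333… → ⌈·⌉ = 1247
j=4: r + 3k = 1745.591 → ⌈·⌉ = 1746
j=5: r + 4k = 2244.257666… → ⌈·⌉ = 2245
j=6: r + 5k = 2742.924333… → ⌈·⌉ = 2743
j=7: r + 6k = 3241.591 → ⌈·⌉ = 3242
j=8: r + 7k = 3740.257666… → ⌈·⌉ = 3741
j=9: r + 8k = 4238.924333… → ⌈·⌉ = 4239
j=10: r + 9k = 4737.591 → ⌈·⌉ = 4738
j=11: r + 10k = 5236.257666… → ⌈·⌉ = 5237
j=12: r + 11k = 5734.924333… → ⌈·⌉ = 5735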